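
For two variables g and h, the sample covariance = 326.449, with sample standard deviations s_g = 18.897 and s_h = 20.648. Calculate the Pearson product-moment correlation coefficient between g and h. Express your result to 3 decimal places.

0.837

r = Cov(g,h) / (s_g · s_h) = 326.449 / (18.897 × 20.648)
  = 326.449 / 390.1853 ≈ 0.837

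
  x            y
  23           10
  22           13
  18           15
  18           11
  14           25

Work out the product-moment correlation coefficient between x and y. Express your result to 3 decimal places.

n = 5, Σx = 95, Σy = 74, Σx² = 1857, Σy² = 1240, Σxy = 1334
nΣxy − ΣxΣy = 6670 − 7030 = -360
nΣx² − (Σx)² = 9285 − 9025 = 260; nΣy² − (Σy)² = 6200 − 5476 = 724
r = -360 / √(260 × 724) = -360 / 433.8663 ≈ -0.830

-0.830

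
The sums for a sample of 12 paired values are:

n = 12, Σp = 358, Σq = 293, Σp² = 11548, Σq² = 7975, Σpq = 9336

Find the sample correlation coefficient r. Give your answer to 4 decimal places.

0.7048

r = (nΣpq − ΣpΣq) / √[(nΣp² − (Σp)²)(nΣq² − (Σq)²)]
Numerator: 12×9336 − 358×293 = 7138
Denominator: √[(138576 − 128164)(95700 − 85849)] = √[10412 × 9851] = 10127.6163
r = 7138 / 10127.6163 ≈ 0.7048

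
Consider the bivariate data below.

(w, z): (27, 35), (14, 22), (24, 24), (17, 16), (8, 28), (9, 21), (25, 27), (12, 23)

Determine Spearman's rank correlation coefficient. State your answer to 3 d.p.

0.333

Rank w: 8, 4, 6, 5, 1, 2, 7, 3
Rank z: 8, 3, 5, 1, 7, 2, 6, 4
d = rank(w) − rank(z): 0, 1, 1, 4, -6, 0, 1, -1; Σd² = 56
ρ = 1 − 6Σd² / [n(n²−1)] = 1 − 6×56 / (8×63) = 1 − 336/504 ≈ 0.333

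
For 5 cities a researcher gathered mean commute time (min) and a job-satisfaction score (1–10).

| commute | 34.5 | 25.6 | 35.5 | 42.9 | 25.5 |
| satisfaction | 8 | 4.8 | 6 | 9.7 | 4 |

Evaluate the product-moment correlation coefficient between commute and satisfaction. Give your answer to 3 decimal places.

0.928

n = 5, Σx = 164, Σy = 32.5, Σx² = 5596.52, Σy² = 233.13, Σxy = 1130.01
nΣxy − ΣxΣy = 5650.05 − 5330 = 320.05
nΣx² − (Σx)² = 27982.6 − 26896 = 1086.6; nΣy² − (Σy)² = 1165.65 − 1056.25 = 109.4
r = 320.05 / √(1086.6 × 109.4) = 320.05 / 344.7811 ≈ 0.928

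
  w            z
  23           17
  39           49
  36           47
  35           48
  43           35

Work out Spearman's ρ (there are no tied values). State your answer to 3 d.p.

0.300

Rank w: 1, 4, 3, 2, 5
Rank z: 1, 5, 3, 4, 2
d = rank(w) − rank(z): 0, -1, 0, -2, 3; Σd² = 14
ρ = 1 − 6Σd² / [n(n²−1)] = 1 − 6×14 / (5×24) = 1 − 84/120 ≈ 0.300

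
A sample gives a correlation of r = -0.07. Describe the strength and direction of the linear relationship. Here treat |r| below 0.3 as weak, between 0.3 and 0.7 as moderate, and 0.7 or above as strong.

r = -0.07 < 0 so the relationship is negative.
|r| = 0.07, which falls in the weak range.

weak negative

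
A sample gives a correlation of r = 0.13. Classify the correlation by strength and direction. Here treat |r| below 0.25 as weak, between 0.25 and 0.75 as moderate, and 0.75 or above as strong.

r = 0.13 > 0 so the relationship is positive.
|r| = 0.13, which falls in the weak range.

weak positive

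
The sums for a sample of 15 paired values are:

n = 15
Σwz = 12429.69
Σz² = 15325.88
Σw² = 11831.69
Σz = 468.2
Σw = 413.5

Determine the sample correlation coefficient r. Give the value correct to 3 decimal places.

r = (nΣwz − ΣwΣz) / √[(nΣw² − (Σw)²)(nΣz² − (Σz)²)]
Numerator: 15×12429.69 − 413.5×468.2 = -7155.35
Denominator: √[(177475.35 − 170982.25)(229888.2 − 219211.24)] = √[6493.1 × 10676.96] = 8326.2578
r = -7155.35 / 8326.2578 ≈ -0.859

-0.859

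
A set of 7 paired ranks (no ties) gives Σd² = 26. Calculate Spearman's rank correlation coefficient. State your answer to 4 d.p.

0.5357

ρ = 1 − 6Σd² / [n(n²−1)] = 1 − 6×26 / (7×48)
  = 1 − 156/336 = 1 − 0.46429 ≈ 0.5357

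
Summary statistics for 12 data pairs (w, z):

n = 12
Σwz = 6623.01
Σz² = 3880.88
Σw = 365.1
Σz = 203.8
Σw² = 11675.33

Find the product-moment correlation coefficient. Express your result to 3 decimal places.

r = (nΣwz − ΣwΣz) / √[(nΣw² − (Σw)²)(nΣz² − (Σz)²)]
Numerator: 12×6623.01 − 365.1×203.8 = 5068.74
Denominator: √[(140103.96 − 133298.01)(46570.56 − 41534.44)] = √[6805.95 × 5036.12] = 5854.5351
r = 5068.74 / 5854.5351 ≈ 0.866

0.866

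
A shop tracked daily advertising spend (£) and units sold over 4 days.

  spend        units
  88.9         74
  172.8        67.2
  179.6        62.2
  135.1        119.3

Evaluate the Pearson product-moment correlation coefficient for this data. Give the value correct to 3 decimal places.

-0.312

n = 4, Σx = 576.4, Σy = 322.7, Σx² = 88271.22, Σy² = 28093.17, Σxy = 45479.31
nΣxy − ΣxΣy = 181917.24 − 186004.28 = -4087.04
nΣx² − (Σx)² = 353084.88 − 332236.96 = 20847.92; nΣy² − (Σy)² = 112372.68 − 104135.29 = 8237.39
r = -4087.04 / √(20847.92 × 8237.39) = -4087.04 / 13104.6727 ≈ -0.312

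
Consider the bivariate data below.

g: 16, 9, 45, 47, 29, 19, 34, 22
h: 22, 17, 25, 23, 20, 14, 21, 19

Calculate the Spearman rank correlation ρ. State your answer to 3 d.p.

Rank g: 2, 1, 7, 8, 5, 3, 6, 4
Rank h: 6, 2, 8, 7, 4, 1, 5, 3
d = rank(g) − rank(h): -4, -1, -1, 1, 1, 2, 1, 1; Σd² = 26
ρ = 1 − 6Σd² / [n(n²−1)] = 1 − 6×26 / (8×63) = 1 − 156/504 ≈ 0.690

0.690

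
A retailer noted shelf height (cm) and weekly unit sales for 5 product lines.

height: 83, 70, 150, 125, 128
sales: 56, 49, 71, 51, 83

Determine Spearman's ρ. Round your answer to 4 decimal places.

0.8000

Rank height: 2, 1, 5, 3, 4
Rank sales: 3, 1, 4, 2, 5
d = rank(height) − rank(sales): -1, 0, 1, 1, -1; Σd² = 4
ρ = 1 − 6Σd² / [n(n²−1)] = 1 − 6×4 / (5×24) = 1 − 24/120 ≈ 0.8000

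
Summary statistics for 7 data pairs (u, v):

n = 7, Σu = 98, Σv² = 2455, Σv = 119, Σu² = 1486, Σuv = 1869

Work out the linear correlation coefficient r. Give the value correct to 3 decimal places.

0.915

r = (nΣuv − ΣuΣv) / √[(nΣu² − (Σu)²)(nΣv² − (Σv)²)]
Numerator: 7×1869 − 98×119 = 1421
Denominator: √[(10402 − 9604)(17185 − 14161)] = √[798 × 3024] = 1553.4323
r = 1421 / 1553.4323 ≈ 0.915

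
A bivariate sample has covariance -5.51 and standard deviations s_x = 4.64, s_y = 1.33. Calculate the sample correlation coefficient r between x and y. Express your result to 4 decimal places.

r = Cov(x,y) / (s_x · s_y) = -5.51 / (4.64 × 1.33)
  = -5.51 / 6.1712 ≈ -0.8929

-0.8929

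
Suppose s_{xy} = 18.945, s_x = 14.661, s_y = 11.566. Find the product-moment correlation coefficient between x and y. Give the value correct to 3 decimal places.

r = Cov(x,y) / (s_x · s_y) = 18.945 / (14.661 × 11.566)
  = 18.945 / 169.5691 ≈ 0.112

0.112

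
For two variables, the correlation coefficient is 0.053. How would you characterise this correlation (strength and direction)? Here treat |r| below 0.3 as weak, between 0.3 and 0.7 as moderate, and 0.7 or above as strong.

r = 0.053 > 0 so the relationship is positive.
|r| = 0.053, which falls in the weak range.

weak positive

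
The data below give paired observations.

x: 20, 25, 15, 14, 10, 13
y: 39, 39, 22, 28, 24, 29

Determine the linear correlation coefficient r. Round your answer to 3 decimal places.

0.848

n = 6, Σx = 97, Σy = 181, Σx² = 1715, Σy² = 5727, Σxy = 3094
nΣxy − ΣxΣy = 18564 − 17557 = 1007
nΣx² − (Σx)² = 10290 − 9409 = 881; nΣy² − (Σy)² = 34362 − 32761 = 1601
r = 1007 / √(881 × 1601) = 1007 / 1187.6367 ≈ 0.848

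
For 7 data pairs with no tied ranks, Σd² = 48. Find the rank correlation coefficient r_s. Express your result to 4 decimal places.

ρ = 1 − 6Σd² / [n(n²−1)] = 1 − 6×48 / (7×48)
  = 1 − 288/336 = 1 − 0.85714 ≈ 0.1429

0.1429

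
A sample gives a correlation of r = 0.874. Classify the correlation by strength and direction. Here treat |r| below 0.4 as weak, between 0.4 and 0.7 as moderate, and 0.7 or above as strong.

strong positive

r = 0.874 > 0 so the relationship is positive.
|r| = 0.874, which falls in the strong range.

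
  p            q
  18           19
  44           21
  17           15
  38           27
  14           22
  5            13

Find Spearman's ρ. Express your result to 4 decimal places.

Rank p: 4, 6, 3, 5, 2, 1
Rank q: 3, 4, 2, 6, 5, 1
d = rank(p) − rank(q): 1, 2, 1, -1, -3, 0; Σd² = 16
ρ = 1 − 6Σd² / [n(n²−1)] = 1 − 6×16 / (6×35) = 1 − 96/210 ≈ 0.5429

0.5429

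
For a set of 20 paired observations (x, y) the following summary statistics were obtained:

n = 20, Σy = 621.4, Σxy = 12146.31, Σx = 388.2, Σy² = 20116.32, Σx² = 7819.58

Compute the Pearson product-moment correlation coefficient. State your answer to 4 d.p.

0.1770

r = (nΣxy − ΣxΣy) / √[(nΣx² − (Σx)²)(nΣy² − (Σy)²)]
Numerator: 20×12146.31 − 388.2×621.4 = 1698.72
Denominator: √[(156391.6 − 150699.24)(402326.4 − 386137.96)] = √[5692.36 × 16188.44] = 9599.5015
r = 1698.72 / 9599.5015 ≈ 0.1770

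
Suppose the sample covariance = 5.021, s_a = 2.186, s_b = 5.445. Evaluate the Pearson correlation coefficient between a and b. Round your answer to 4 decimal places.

0.4218

r = Cov(a,b) / (s_a · s_b) = 5.021 / (2.186 × 5.445)
  = 5.021 / 11.9028 ≈ 0.4218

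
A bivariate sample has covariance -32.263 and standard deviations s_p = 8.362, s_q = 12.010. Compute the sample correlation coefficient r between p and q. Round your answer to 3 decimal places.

r = Cov(p,q) / (s_p · s_q) = -32.263 / (8.362 × 12.010)
  = -32.263 / 100.4276 ≈ -0.321

-0.321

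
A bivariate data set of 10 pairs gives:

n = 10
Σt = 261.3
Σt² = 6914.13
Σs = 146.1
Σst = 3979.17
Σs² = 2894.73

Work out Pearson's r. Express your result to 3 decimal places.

r = (nΣst − ΣsΣt) / √[(nΣs² − (Σs)²)(nΣt² − (Σt)²)]
Numerator: 10×3979.17 − 146.1×261.3 = 1615.77
Denominator: √[(28947.3 − 21345.21)(69141.3 − 68277.69)] = √[7602.09 × 863.61] = 2562.2726
r = 1615.77 / 2562.2726 ≈ 0.631

0.631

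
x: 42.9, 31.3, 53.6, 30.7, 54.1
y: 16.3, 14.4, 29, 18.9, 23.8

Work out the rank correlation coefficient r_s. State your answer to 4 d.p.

0.6000

Rank x: 3, 2, 4, 1, 5
Rank y: 2, 1, 5, 3, 4
d = rank(x) − rank(y): 1, 1, -1, -2, 1; Σd² = 8
ρ = 1 − 6Σd² / [n(n²−1)] = 1 − 6×8 / (5×24) = 1 − 48/120 ≈ 0.6000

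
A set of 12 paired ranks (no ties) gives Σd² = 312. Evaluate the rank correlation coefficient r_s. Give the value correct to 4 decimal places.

-0.0909

ρ = 1 − 6Σd² / [n(n²−1)] = 1 − 6×312 / (12×143)
  = 1 − 1872/1716 = 1 − 1.09091 ≈ -0.0909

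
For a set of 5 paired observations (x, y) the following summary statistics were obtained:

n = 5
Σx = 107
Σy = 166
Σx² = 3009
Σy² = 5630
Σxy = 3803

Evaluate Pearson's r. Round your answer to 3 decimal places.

0.857

r = (nΣxy − ΣxΣy) / √[(nΣx² − (Σx)²)(nΣy² − (Σy)²)]
Numerator: 5×3803 − 107×166 = 1253
Denominator: √[(15045 − 11449)(28150 − 27556)] = √[3596 × 594] = 1461.5143
r = 1253 / 1461.5143 ≈ 0.857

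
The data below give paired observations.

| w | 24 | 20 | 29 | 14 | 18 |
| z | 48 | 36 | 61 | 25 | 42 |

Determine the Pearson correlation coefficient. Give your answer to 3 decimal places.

0.956

n = 5, Σw = 105, Σz = 212, Σw² = 2337, Σz² = 9710, Σwz = 4747
nΣwz − ΣwΣz = 23735 − 22260 = 1475
nΣw² − (Σw)² = 11685 − 11025 = 660; nΣz² − (Σz)² = 48550 − 44944 = 3606
r = 1475 / √(660 × 3606) = 1475 / 1542.7119 ≈ 0.956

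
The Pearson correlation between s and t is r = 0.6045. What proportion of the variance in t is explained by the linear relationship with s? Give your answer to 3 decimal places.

r² = (0.6045)² = 0.365

0.365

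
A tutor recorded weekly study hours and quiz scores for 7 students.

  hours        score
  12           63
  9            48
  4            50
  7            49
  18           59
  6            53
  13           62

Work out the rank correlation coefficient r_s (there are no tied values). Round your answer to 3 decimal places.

0.536

Rank hours: 5, 4, 1, 3, 7, 2, 6
Rank score: 7, 1, 3, 2, 5, 4, 6
d = rank(hours) − rank(score): -2, 3, -2, 1, 2, -2, 0; Σd² = 26
ρ = 1 − 6Σd² / [n(n²−1)] = 1 − 6×26 / (7×48) = 1 − 156/336 ≈ 0.536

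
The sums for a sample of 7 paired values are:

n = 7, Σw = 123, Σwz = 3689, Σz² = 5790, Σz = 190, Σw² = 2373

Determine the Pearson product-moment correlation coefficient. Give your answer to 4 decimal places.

0.9574

r = (nΣwz − ΣwΣz) / √[(nΣw² − (Σw)²)(nΣz² − (Σz)²)]
Numerator: 7×3689 − 123×190 = 2453
Denominator: √[(16611 − 15129)(40530 − 36100)] = √[1482 × 4430] = 2562.2763
r = 2453 / 2562.2763 ≈ 0.9574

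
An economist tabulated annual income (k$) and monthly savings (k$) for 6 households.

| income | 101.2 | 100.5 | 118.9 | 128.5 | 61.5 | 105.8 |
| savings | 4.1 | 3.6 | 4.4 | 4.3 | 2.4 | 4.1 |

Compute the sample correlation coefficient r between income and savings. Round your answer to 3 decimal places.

n = 6, Σx = 616.4, Σy = 22.9, Σx² = 65967.04, Σy² = 90.19, Σxy = 2433.81
nΣxy − ΣxΣy = 14602.86 − 14115.56 = 487.3
nΣx² − (Σx)² = 395802.24 − 379948.96 = 15853.28; nΣy² − (Σy)² = 541.14 − 524.41 = 16.73
r = 487.3 / √(15853.28 × 16.73) = 487.3 / 515.0004 ≈ 0.946

0.946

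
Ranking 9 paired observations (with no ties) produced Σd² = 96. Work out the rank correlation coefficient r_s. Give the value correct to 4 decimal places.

ρ = 1 − 6Σd² / [n(n²−1)] = 1 − 6×96 / (9×80)
  = 1 − 576/720 = 1 − 0.80000 ≈ 0.2000

0.2000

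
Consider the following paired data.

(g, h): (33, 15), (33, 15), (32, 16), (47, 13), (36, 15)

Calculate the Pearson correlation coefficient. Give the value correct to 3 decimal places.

n = 5, Σg = 181, Σh = 74, Σg² = 6707, Σh² = 1100, Σgh = 2653
nΣgh − ΣgΣh = 13265 − 13394 = -129
nΣg² − (Σg)² = 33535 − 32761 = 774; nΣh² − (Σh)² = 5500 − 5476 = 24
r = -129 / √(774 × 24) = -129 / 136.2938 ≈ -0.946

-0.946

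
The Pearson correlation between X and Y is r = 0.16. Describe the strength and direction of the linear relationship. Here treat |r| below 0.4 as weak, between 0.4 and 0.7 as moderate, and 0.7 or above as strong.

weak positive

r = 0.16 > 0 so the relationship is positive.
|r| = 0.16, which falls in the weak range.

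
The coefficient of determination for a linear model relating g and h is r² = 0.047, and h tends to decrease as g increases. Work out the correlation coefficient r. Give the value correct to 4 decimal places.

-0.2168

|r| = √0.047 = 0.2168
The association is negative, so r = −0.2168.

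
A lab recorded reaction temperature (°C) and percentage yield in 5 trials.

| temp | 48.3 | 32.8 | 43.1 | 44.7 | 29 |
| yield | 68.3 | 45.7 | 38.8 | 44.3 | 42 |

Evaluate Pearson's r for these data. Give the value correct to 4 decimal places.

0.5281

n = 5, Σx = 197.9, Σy = 239.1, Σx² = 8105.43, Σy² = 11985.31, Σxy = 9668.34
nΣxy − ΣxΣy = 48341.7 − 47317.89 = 1023.81
nΣx² − (Σx)² = 40527.15 − 39164.41 = 1362.74; nΣy² − (Σy)² = 59926.55 − 57168.81 = 2757.74
r = 1023.81 / √(1362.74 × 2757.74) = 1023.81 / 1938.5775 ≈ 0.5281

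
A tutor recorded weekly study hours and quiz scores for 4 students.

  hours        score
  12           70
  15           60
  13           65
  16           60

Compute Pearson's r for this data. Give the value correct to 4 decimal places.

n = 4, Σx = 56, Σy = 255, Σx² = 794, Σy² = 16325, Σxy = 3545
nΣxy − ΣxΣy = 14180 − 14280 = -100
nΣx² − (Σx)² = 3176 − 3136 = 40; nΣy² − (Σy)² = 65300 − 65025 = 275
r = -100 / √(40 × 275) = -100 / 104.8809 ≈ -0.9535

-0.9535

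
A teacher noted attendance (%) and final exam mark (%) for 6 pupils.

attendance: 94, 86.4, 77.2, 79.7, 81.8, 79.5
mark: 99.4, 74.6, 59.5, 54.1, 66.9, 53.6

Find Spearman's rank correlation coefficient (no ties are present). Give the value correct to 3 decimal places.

0.829

Rank attendance: 6, 5, 1, 3, 4, 2
Rank mark: 6, 5, 3, 2, 4, 1
d = rank(attendance) − rank(mark): 0, 0, -2, 1, 0, 1; Σd² = 6
ρ = 1 − 6Σd² / [n(n²−1)] = 1 − 6×6 / (6×35) = 1 − 36/210 ≈ 0.829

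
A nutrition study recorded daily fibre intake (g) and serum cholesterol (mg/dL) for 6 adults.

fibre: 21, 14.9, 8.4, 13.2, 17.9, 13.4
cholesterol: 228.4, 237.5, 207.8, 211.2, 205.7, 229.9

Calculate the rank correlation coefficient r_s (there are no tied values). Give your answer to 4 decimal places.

Rank fibre: 6, 4, 1, 2, 5, 3
Rank cholesterol: 4, 6, 2, 3, 1, 5
d = rank(fibre) − rank(cholesterol): 2, -2, -1, -1, 4, -2; Σd² = 30
ρ = 1 − 6Σd² / [n(n²−1)] = 1 − 6×30 / (6×35) = 1 − 180/210 ≈ 0.1429

0.1429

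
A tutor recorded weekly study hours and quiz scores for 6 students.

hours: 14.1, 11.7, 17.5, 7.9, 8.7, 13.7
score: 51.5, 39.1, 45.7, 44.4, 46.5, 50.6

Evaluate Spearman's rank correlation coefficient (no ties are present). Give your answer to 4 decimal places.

0.4286

Rank hours: 5, 3, 6, 1, 2, 4
Rank score: 6, 1, 3, 2, 4, 5
d = rank(hours) − rank(score): -1, 2, 3, -1, -2, -1; Σd² = 20
ρ = 1 − 6Σd² / [n(n²−1)] = 1 − 6×20 / (6×35) = 1 − 120/210 ≈ 0.4286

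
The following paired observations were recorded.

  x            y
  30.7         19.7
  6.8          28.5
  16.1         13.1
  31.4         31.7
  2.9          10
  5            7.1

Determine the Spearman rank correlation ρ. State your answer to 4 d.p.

Rank x: 5, 3, 4, 6, 1, 2
Rank y: 4, 5, 3, 6, 2, 1
d = rank(x) − rank(y): 1, -2, 1, 0, -1, 1; Σd² = 8
ρ = 1 − 6Σd² / [n(n²−1)] = 1 − 6×8 / (6×35) = 1 − 48/210 ≈ 0.7714

0.7714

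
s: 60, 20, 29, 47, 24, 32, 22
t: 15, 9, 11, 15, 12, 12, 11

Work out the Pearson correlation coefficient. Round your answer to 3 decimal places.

n = 7, Σs = 234, Σt = 85, Σs² = 9134, Σt² = 1061, Σst = 3018
nΣst − ΣsΣt = 21126 − 19890 = 1236
nΣs² − (Σs)² = 63938 − 54756 = 9182; nΣt² − (Σt)² = 7427 − 7225 = 202
r = 1236 / √(9182 × 202) = 1236 / 1361.8972 ≈ 0.908

0.908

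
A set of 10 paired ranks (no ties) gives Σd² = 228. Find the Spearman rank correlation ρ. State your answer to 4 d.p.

ρ = 1 − 6Σd² / [n(n²−1)] = 1 − 6×228 / (10×99)
  = 1 − 1368/990 = 1 − 1.38182 ≈ -0.3818

-0.3818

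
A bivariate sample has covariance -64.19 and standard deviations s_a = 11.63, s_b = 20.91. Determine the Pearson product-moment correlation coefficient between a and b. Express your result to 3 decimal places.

-0.264

r = Cov(a,b) / (s_a · s_b) = -64.19 / (11.63 × 20.91)
  = -64.19 / 243.1833 ≈ -0.264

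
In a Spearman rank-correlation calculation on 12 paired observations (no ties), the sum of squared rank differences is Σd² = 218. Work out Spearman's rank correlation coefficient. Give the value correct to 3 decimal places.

ρ = 1 − 6Σd² / [n(n²−1)] = 1 − 6×218 / (12×143)
  = 1 − 1308/1716 = 1 − 0.7622 ≈ 0.238

0.238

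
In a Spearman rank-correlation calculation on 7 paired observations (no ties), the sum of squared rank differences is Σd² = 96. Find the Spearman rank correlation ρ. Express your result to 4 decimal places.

ρ = 1 − 6Σd² / [n(n²−1)] = 1 − 6×96 / (7×48)
  = 1 − 576/336 = 1 − 1.71429 ≈ -0.7143

-0.7143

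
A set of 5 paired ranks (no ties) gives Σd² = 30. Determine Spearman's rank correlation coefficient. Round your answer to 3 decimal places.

ρ = 1 − 6Σd² / [n(n²−1)] = 1 − 6×30 / (5×24)
  = 1 − 180/120 = 1 − 1.5000 ≈ -0.500

-0.500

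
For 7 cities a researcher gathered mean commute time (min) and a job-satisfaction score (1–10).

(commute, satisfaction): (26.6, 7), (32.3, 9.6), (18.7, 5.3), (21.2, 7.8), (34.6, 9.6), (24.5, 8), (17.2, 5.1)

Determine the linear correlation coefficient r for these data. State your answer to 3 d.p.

n = 7, Σx = 175.1, Σy = 52.4, Σx² = 4643.23, Σy² = 412.26, Σxy = 1376.63
nΣxy − ΣxΣy = 9636.41 − 9175.24 = 461.17
nΣx² − (Σx)² = 32502.61 − 30660.01 = 1842.6; nΣy² − (Σy)² = 2885.82 − 2745.76 = 140.06
r = 461.17 / √(1842.6 × 140.06) = 461.17 / 508.0104 ≈ 0.908

0.908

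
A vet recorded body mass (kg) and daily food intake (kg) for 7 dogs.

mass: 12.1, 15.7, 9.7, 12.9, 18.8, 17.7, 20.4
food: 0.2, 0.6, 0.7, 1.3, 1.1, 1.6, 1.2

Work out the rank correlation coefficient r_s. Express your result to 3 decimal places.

Rank mass: 2, 4, 1, 3, 6, 5, 7
Rank food: 1, 2, 3, 6, 4, 7, 5
d = rank(mass) − rank(food): 1, 2, -2, -3, 2, -2, 2; Σd² = 30
ρ = 1 − 6Σd² / [n(n²−1)] = 1 − 6×30 / (7×48) = 1 − 180/336 ≈ 0.464

0.464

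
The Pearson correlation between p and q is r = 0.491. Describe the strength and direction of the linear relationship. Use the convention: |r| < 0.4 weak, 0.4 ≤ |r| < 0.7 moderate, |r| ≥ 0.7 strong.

r = 0.491 > 0 so the relationship is positive.
|r| = 0.491, which falls in the moderate range.

moderate positive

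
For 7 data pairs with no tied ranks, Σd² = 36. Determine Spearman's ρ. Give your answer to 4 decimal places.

ρ = 1 − 6Σd² / [n(n²−1)] = 1 − 6×36 / (7×48)
  = 1 − 216/336 = 1 − 0.64286 ≈ 0.3571

0.3571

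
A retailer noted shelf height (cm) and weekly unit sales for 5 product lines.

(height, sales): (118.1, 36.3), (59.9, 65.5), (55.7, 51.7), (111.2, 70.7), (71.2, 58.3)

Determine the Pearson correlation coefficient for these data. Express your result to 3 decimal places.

-0.259

n = 5, Σx = 416.1, Σy = 282.5, Σx² = 38072.99, Σy² = 16678.21, Σxy = 23102.97
nΣxy − ΣxΣy = 115514.85 − 117548.25 = -2033.4
nΣx² − (Σx)² = 190364.95 − 173139.21 = 17225.74; nΣy² − (Σy)² = 83391.05 − 79806.25 = 3584.8
r = -2033.4 / √(17225.74 × 3584.8) = -2033.4 / 7858.1698 ≈ -0.259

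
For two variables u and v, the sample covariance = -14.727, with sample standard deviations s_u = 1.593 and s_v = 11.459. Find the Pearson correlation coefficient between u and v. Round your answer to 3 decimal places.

r = Cov(u,v) / (s_u · s_v) = -14.727 / (1.593 × 11.459)
  = -14.727 / 18.2542 ≈ -0.807

-0.807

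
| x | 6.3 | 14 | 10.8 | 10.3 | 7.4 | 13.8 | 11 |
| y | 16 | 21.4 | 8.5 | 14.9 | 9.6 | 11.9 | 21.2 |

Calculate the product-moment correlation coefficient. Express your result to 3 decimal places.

n = 7, Σx = 73.6, Σy = 103.5, Σx² = 824.62, Σy² = 1691.43, Σxy = 1114.13
nΣxy − ΣxΣy = 7798.91 − 7617.6 = 181.31
nΣx² − (Σx)² = 5772.34 − 5416.96 = 355.38; nΣy² − (Σy)² = 11840.01 − 10712.25 = 1127.76
r = 181.31 / √(355.38 × 1127.76) = 181.31 / 633.0745 ≈ 0.286

0.286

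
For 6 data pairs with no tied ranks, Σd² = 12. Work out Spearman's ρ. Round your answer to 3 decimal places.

0.657

ρ = 1 − 6Σd² / [n(n²−1)] = 1 − 6×12 / (6×35)
  = 1 − 72/210 = 1 − 0.3429 ≈ 0.657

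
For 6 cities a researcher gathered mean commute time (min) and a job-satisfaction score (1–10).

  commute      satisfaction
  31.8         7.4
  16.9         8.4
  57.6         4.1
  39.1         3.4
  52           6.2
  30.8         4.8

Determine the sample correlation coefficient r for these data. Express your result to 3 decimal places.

-0.602

n = 6, Σx = 228.2, Σy = 34.3, Σx² = 9796.06, Σy² = 215.17, Σxy = 1216.62
nΣxy − ΣxΣy = 7299.72 − 7827.26 = -527.54
nΣx² − (Σx)² = 58776.36 − 52075.24 = 6701.12; nΣy² − (Σy)² = 1291.02 − 1176.49 = 114.53
r = -527.54 / √(6701.12 × 114.53) = -527.54 / 876.0589 ≈ -0.602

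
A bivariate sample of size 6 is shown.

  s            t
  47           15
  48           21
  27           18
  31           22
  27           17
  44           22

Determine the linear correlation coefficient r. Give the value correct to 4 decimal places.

0.0997

n = 6, Σs = 224, Σt = 115, Σs² = 8868, Σt² = 2247, Σst = 4308
nΣst − ΣsΣt = 25848 − 25760 = 88
nΣs² − (Σs)² = 53208 − 50176 = 3032; nΣt² − (Σt)² = 13482 − 13225 = 257
r = 88 / √(3032 × 257) = 88 / 882.7367 ≈ 0.0997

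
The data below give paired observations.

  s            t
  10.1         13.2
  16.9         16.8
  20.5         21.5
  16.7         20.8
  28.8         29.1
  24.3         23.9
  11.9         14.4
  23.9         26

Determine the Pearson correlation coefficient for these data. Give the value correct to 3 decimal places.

0.973

n = 8, Σs = 153.1, Σt = 165.7, Σs² = 3219.51, Σt² = 3652.75, Σst = 3416.96
nΣst − ΣsΣt = 27335.68 − 25368.67 = 1967.01
nΣs² − (Σs)² = 25756.08 − 23439.61 = 2316.47; nΣt² − (Σt)² = 29222 − 27456.49 = 1765.51
r = 1967.01 / √(2316.47 × 1765.51) = 1967.01 / 2022.3133 ≈ 0.973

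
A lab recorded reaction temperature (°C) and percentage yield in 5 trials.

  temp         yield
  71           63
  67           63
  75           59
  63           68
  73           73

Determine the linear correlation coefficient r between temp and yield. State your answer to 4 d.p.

-0.2190

n = 5, Σx = 349, Σy = 326, Σx² = 24453, Σy² = 21372, Σxy = 22732
nΣxy − ΣxΣy = 113660 − 113774 = -114
nΣx² − (Σx)² = 122265 − 121801 = 464; nΣy² − (Σy)² = 106860 − 106276 = 584
r = -114 / √(464 × 584) = -114 / 520.5536 ≈ -0.2190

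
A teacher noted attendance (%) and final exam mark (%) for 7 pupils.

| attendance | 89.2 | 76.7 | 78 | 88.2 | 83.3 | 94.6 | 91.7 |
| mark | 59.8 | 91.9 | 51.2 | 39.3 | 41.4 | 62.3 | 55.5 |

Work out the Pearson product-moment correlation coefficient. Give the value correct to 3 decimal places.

n = 7, Σx = 601.7, Σy = 401.4, Σx² = 51999.71, Σy² = 24863.08, Σxy = 34274.3
nΣxy − ΣxΣy = 239920.1 − 241522.38 = -1602.28
nΣx² − (Σx)² = 363997.97 − 362042.89 = 1955.08; nΣy² − (Σy)² = 174041.56 − 161121.96 = 12919.6
r = -1602.28 / √(1955.08 × 12919.6) = -1602.28 / 5025.8185 ≈ -0.319

-0.319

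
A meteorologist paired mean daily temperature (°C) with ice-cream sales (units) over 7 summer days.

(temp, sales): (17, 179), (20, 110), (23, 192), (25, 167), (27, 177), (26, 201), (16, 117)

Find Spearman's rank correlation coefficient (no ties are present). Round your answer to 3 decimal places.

Rank temp: 2, 3, 4, 5, 7, 6, 1
Rank sales: 5, 1, 6, 3, 4, 7, 2
d = rank(temp) − rank(sales): -3, 2, -2, 2, 3, -1, -1; Σd² = 32
ρ = 1 − 6Σd² / [n(n²−1)] = 1 − 6×32 / (7×48) = 1 − 192/336 ≈ 0.429

0.429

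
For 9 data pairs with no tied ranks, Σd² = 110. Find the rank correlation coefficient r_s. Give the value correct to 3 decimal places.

ρ = 1 − 6Σd² / [n(n²−1)] = 1 − 6×110 / (9×80)
  = 1 − 660/720 = 1 − 0.9167 ≈ 0.083

0.083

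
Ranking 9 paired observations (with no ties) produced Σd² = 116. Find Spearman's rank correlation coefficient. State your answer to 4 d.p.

ρ = 1 − 6Σd² / [n(n²−1)] = 1 − 6×116 / (9×80)
  = 1 − 696/720 = 1 − 0.96667 ≈ 0.0333

0.0333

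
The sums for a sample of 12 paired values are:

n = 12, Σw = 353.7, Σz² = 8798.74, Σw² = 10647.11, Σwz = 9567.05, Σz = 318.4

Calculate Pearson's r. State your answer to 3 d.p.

0.653

r = (nΣwz − ΣwΣz) / √[(nΣw² − (Σw)²)(nΣz² − (Σz)²)]
Numerator: 12×9567.05 − 353.7×318.4 = 2186.52
Denominator: √[(127765.32 − 125103.69)(105584.88 − 101378.56)] = √[2661.63 × 4206.32] = 3345.9928
r = 2186.52 / 3345.9928 ≈ 0.653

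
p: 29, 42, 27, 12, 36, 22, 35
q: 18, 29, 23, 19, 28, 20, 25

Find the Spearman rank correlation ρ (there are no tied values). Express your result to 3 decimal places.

0.786

Rank p: 4, 7, 3, 1, 6, 2, 5
Rank q: 1, 7, 4, 2, 6, 3, 5
d = rank(p) − rank(q): 3, 0, -1, -1, 0, -1, 0; Σd² = 12
ρ = 1 − 6Σd² / [n(n²−1)] = 1 − 6×12 / (7×48) = 1 − 72/336 ≈ 0.786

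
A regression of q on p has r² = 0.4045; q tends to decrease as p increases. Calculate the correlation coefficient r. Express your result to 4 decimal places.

|r| = √0.4045 = 0.6360
The association is negative, so r = −0.6360.

-0.6360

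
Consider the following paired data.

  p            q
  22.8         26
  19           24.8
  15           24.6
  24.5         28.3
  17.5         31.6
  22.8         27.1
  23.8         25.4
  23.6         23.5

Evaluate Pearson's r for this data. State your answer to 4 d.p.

-0.1168

n = 8, Σp = 169, Σq = 211.3, Σp² = 3655.58, Σq² = 5627.47, Σpq = 4456.35
nΣpq − ΣpΣq = 35650.8 − 35709.7 = -58.9
nΣp² − (Σp)² = 29244.64 − 28561 = 683.64; nΣq² − (Σq)² = 45019.76 − 44647.69 = 372.07
r = -58.9 / √(683.64 × 372.07) = -58.9 / 504.3431 ≈ -0.1168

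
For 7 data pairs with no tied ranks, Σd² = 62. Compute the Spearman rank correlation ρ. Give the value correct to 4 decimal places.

ρ = 1 − 6Σd² / [n(n²−1)] = 1 − 6×62 / (7×48)
  = 1 − 372/336 = 1 − 1.10714 ≈ -0.1071

-0.1071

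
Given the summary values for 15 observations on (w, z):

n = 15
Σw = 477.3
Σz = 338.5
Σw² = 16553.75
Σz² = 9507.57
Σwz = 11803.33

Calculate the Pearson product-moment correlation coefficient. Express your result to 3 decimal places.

0.646

r = (nΣwz − ΣwΣz) / √[(nΣw² − (Σw)²)(nΣz² − (Σz)²)]
Numerator: 15×11803.33 − 477.3×338.5 = 15483.9
Denominator: √[(248306.25 − 227815.29)(142613.55 − 114582.25)] = √[20490.96 × 28031.3] = 23966.3983
r = 15483.9 / 23966.3983 ≈ 0.646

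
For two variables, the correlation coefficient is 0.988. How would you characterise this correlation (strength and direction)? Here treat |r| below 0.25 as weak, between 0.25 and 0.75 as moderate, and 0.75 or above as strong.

strong positive

r = 0.988 > 0 so the relationship is positive.
|r| = 0.988, which falls in the strong range.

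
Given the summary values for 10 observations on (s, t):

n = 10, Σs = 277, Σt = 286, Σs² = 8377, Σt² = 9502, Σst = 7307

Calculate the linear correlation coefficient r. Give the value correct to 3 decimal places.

r = (nΣst − ΣsΣt) / √[(nΣs² − (Σs)²)(nΣt² − (Σt)²)]
Numerator: 10×7307 − 277×286 = -6152
Denominator: √[(83770 − 76729)(95020 − 81796)] = √[7041 × 13224] = 9649.3618
r = -6152 / 9649.3618 ≈ -0.638

-0.638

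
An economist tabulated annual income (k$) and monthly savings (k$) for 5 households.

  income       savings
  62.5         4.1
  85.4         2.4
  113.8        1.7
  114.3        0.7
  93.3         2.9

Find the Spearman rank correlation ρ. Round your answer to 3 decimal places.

Rank income: 1, 2, 4, 5, 3
Rank savings: 5, 3, 2, 1, 4
d = rank(income) − rank(savings): -4, -1, 2, 4, -1; Σd² = 38
ρ = 1 − 6Σd² / [n(n²−1)] = 1 − 6×38 / (5×24) = 1 − 228/120 ≈ -0.900

-0.900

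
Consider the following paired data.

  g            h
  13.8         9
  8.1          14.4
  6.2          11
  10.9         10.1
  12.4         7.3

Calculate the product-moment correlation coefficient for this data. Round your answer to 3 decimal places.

-0.694

n = 5, Σg = 51.4, Σh = 51.8, Σg² = 567.06, Σh² = 564.66, Σgh = 509.65
nΣgh − ΣgΣh = 2548.25 − 2662.52 = -114.27
nΣg² − (Σg)² = 2835.3 − 2641.96 = 193.34; nΣh² − (Σh)² = 2823.3 − 2683.24 = 140.06
r = -114.27 / √(193.34 × 140.06) = -114.27 / 164.5576 ≈ -0.694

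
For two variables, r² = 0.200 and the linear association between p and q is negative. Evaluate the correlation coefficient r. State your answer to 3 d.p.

-0.447

|r| = √0.200 = 0.447
The association is negative, so r = −0.447.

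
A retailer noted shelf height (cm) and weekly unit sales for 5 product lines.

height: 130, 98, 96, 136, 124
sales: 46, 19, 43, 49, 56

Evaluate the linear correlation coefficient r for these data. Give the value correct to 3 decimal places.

0.670

n = 5, Σx = 584, Σy = 213, Σx² = 69592, Σy² = 9863, Σxy = 25578
nΣxy − ΣxΣy = 127890 − 124392 = 3498
nΣx² − (Σx)² = 347960 − 341056 = 6904; nΣy² − (Σy)² = 49315 − 45369 = 3946
r = 3498 / √(6904 × 3946) = 3498 / 5219.5004 ≈ 0.670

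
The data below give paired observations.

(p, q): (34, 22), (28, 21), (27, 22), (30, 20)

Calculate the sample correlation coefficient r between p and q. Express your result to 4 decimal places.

0.1406

n = 4, Σp = 119, Σq = 85, Σp² = 3569, Σq² = 1809, Σpq = 2530
nΣpq − ΣpΣq = 10120 − 10115 = 5
nΣp² − (Σp)² = 14276 − 14161 = 115; nΣq² − (Σq)² = 7236 − 7225 = 11
r = 5 / √(115 × 11) = 5 / 35.5668 ≈ 0.1406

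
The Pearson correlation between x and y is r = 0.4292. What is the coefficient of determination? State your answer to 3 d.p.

0.184

r² = (0.4292)² = 0.184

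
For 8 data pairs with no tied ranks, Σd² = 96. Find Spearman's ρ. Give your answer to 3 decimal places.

-0.143

ρ = 1 − 6Σd² / [n(n²−1)] = 1 − 6×96 / (8×63)
  = 1 − 576/504 = 1 − 1.1429 ≈ -0.143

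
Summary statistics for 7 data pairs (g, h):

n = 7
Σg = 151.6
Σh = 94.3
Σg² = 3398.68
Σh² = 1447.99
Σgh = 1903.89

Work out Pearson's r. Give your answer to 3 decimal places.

-0.966

r = (nΣgh − ΣgΣh) / √[(nΣg² − (Σg)²)(nΣh² − (Σh)²)]
Numerator: 7×1903.89 − 151.6×94.3 = -968.65
Denominator: √[(23790.76 − 22982.56)(10135.93 − 8892.49)] = √[808.2 × 1243.44] = 1002.4711
r = -968.65 / 1002.4711 ≈ -0.966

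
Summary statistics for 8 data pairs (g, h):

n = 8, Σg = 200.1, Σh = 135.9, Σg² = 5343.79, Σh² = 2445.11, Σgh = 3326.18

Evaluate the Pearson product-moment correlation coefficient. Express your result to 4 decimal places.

-0.3395

r = (nΣgh − ΣgΣh) / √[(nΣg² − (Σg)²)(nΣh² − (Σh)²)]
Numerator: 8×3326.18 − 200.1×135.9 = -584.15
Denominator: √[(42750.32 − 40040.01)(19560.88 − 18468.81)] = √[2710.31 × 1092.07] = 1720.4209
r = -584.15 / 1720.4209 ≈ -0.3395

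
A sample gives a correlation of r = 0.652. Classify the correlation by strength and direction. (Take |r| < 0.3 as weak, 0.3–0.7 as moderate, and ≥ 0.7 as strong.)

moderate positive

r = 0.652 > 0 so the relationship is positive.
|r| = 0.652, which falls in the moderate range.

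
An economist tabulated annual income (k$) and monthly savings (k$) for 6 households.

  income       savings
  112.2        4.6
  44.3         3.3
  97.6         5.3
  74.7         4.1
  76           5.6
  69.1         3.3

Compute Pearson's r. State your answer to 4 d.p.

n = 6, Σx = 473.9, Σy = 26.2, Σx² = 40207.99, Σy² = 119.2, Σxy = 2139.49
nΣxy − ΣxΣy = 12836.94 − 12416.18 = 420.76
nΣx² − (Σx)² = 241247.94 − 224581.21 = 16666.73; nΣy² − (Σy)² = 715.2 − 686.44 = 28.76
r = 420.76 / √(16666.73 × 28.76) = 420.76 / 692.3403 ≈ 0.6077

0.6077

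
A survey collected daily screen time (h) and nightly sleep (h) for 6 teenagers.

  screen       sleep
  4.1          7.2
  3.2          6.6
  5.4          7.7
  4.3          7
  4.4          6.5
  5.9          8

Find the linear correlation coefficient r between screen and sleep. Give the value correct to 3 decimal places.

n = 6, Σx = 27.3, Σy = 43, Σx² = 128.87, Σy² = 309.94, Σxy = 198.12
nΣxy − ΣxΣy = 1188.72 − 1173.9 = 14.82
nΣx² − (Σx)² = 773.22 − 745.29 = 27.93; nΣy² − (Σy)² = 1859.64 − 1849 = 10.64
r = 14.82 / √(27.93 × 10.64) = 14.82 / 17.2388 ≈ 0.860

0.860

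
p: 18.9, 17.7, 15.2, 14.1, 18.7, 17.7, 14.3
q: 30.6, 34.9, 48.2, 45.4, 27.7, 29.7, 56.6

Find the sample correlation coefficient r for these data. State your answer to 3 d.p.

n = 7, Σp = 116.6, Σq = 273.1, Σp² = 1967.82, Σq² = 11391.71, Σpq = 4421.91
nΣpq − ΣpΣq = 30953.37 − 31843.46 = -890.09
nΣp² − (Σp)² = 13774.74 − 13595.56 = 179.18; nΣq² − (Σq)² = 79741.97 − 74583.61 = 5158.36
r = -890.09 / √(179.18 × 5158.36) = -890.09 / 961.3922 ≈ -0.926

-0.926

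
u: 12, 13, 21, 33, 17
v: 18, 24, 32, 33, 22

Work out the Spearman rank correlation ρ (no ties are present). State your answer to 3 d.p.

Rank u: 1, 2, 4, 5, 3
Rank v: 1, 3, 4, 5, 2
d = rank(u) − rank(v): 0, -1, 0, 0, 1; Σd² = 2
ρ = 1 − 6Σd² / [n(n²−1)] = 1 − 6×2 / (5×24) = 1 − 12/120 ≈ 0.900

0.900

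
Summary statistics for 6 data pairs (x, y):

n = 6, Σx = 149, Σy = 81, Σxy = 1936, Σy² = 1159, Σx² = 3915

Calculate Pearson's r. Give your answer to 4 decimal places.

-0.6365

r = (nΣxy − ΣxΣy) / √[(nΣx² − (Σx)²)(nΣy² − (Σy)²)]
Numerator: 6×1936 − 149×81 = -453
Denominator: √[(23490 − 22201)(6954 − 6561)] = √[1289 × 393] = 711.7422
r = -453 / 711.7422 ≈ -0.6365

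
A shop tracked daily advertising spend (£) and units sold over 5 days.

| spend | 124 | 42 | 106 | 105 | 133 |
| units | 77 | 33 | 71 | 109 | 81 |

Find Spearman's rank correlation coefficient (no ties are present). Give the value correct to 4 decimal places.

0.4000

Rank spend: 4, 1, 3, 2, 5
Rank units: 3, 1, 2, 5, 4
d = rank(spend) − rank(units): 1, 0, 1, -3, 1; Σd² = 12
ρ = 1 − 6Σd² / [n(n²−1)] = 1 − 6×12 / (5×24) = 1 − 72/120 ≈ 0.4000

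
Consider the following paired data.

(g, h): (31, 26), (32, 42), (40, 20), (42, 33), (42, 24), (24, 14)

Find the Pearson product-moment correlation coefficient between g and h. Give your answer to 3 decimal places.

0.244

n = 6, Σg = 211, Σh = 159, Σg² = 7689, Σh² = 4701, Σgh = 5680
nΣgh − ΣgΣh = 34080 − 33549 = 531
nΣg² − (Σg)² = 46134 − 44521 = 1613; nΣh² − (Σh)² = 28206 − 25281 = 2925
r = 531 / √(1613 × 2925) = 531 / 2172.1015 ≈ 0.244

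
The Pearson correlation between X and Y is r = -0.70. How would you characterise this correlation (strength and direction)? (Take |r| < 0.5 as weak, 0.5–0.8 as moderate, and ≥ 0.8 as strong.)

r = -0.70 < 0 so the relationship is negative.
|r| = 0.70, which falls in the moderate range.

moderate negative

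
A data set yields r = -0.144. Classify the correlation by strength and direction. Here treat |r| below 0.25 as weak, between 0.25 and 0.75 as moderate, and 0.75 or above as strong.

r = -0.144 < 0 so the relationship is negative.
|r| = 0.144, which falls in the weak range.

weak negative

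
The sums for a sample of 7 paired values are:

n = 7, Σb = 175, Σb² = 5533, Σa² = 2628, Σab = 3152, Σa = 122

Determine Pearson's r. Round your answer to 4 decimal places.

r = (nΣab − ΣaΣb) / √[(nΣa² − (Σa)²)(nΣb² − (Σb)²)]
Numerator: 7×3152 − 122×175 = 714
Denominator: √[(18396 − 14884)(38731 − 30625)] = √[3512 × 8106] = 5335.5667
r = 714 / 5335.5667 ≈ 0.1338

0.1338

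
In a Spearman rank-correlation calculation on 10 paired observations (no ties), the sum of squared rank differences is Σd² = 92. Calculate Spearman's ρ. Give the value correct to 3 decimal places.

0.442

ρ = 1 − 6Σd² / [n(n²−1)] = 1 − 6×92 / (10×99)
  = 1 − 552/990 = 1 − 0.5576 ≈ 0.442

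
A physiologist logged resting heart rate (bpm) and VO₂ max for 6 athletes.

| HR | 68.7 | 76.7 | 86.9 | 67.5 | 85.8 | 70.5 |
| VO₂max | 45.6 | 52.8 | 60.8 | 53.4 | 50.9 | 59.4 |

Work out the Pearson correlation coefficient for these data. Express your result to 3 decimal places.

n = 6, Σx = 456.1, Σy = 322.9, Σx² = 35042.33, Σy² = 17534.57, Σxy = 24625.42
nΣxy − ΣxΣy = 147752.52 − 147274.69 = 477.83
nΣx² − (Σx)² = 210253.98 − 208027.21 = 2226.77; nΣy² − (Σy)² = 105207.42 − 104264.41 = 943.01
r = 477.83 / √(2226.77 × 943.01) = 477.83 / 1449.0916 ≈ 0.330

0.330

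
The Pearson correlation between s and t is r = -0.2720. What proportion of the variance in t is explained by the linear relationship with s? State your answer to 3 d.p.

r² = (-0.2720)² = 0.074

0.074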